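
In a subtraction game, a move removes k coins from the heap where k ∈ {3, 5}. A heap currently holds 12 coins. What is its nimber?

Grundy values for subtraction set {3, 5}:
g(0) = mex{} = 0
g(1) = mex{} = 0
g(2) = mex{} = 0
g(3) = mex{0} = 1
g(4) = mex{0} = 1
g(5) = mex{0} = 1
g(6) = mex{0,1} = 2
g(7) = mex{0,1} = 2
g(8) = mex{1} = 0
g(9) = mex{1,2} = 0
g(10) = mex{1,2} = 0
g(11) = mex{0,2} = 1
g(12) = mex{0,2} = 1
So g(12) = 1.

1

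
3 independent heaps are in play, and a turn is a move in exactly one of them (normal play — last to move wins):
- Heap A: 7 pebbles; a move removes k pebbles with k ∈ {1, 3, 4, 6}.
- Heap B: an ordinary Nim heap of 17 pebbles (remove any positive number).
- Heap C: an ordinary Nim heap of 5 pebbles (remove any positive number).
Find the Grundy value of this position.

Grundy values for heap A (subtraction set {1, 3, 4, 6}):
k:     0  1  2  3  4  5  6  7
g(k):  0  1  0  1  2  3  2  0
So g(7) = 0.
Heap B is a plain Nim heap of size 17, so its Grundy value is 17.
Heap C is a plain Nim heap of size 5, so its Grundy value is 5.
The value of a disjunctive sum is the nim-sum of the parts.
Combined value = 0 XOR 17 XOR 5 = 20.

20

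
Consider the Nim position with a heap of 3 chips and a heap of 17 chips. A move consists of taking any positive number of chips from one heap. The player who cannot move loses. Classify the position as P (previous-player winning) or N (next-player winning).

Compute the nim-sum pairwise:
3 XOR 17 = 18
The nim-sum is 18 ≠ 0, so this is an N-position: the player to move can win.

N-position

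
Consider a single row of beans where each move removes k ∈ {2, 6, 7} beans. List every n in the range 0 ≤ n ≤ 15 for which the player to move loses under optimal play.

0, 1, 4, 5, 9, 13, 14

Grundy values for subtraction set {2, 6, 7}:
k:     0  1  2  3  4  5  6  7  8  9 10 11 12 13 14 15
g(k):  0  0  1  1  0  0  1  1  2  0  3  1  2  0  0  1
The P-positions (g = 0) in 0..15 are 0, 1, 4, 5, 9, 13, 14.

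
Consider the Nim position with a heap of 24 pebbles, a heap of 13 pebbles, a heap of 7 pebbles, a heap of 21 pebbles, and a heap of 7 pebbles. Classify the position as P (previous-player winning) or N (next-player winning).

P-position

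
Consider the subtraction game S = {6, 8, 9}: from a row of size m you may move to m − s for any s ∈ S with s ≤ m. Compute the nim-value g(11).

Build the Grundy sequence with g(k) = mex{g(k−s) : s ∈ {6, 8, 9}, s ≤ k}:
g(0) = mex{} = 0
g(1) = mex{} = 0
g(2) = mex{} = 0
g(3) = mex{} = 0
g(4) = mex{} = 0
g(5) = mex{} = 0
g(6) = mex{0} = 1
g(7) = mex{0} = 1
g(8) = mex{0} = 1
g(9) = mex{0} = 1
g(10) = mex{0} = 1
g(11) = mex{0} = 1
So g(11) = 1.

1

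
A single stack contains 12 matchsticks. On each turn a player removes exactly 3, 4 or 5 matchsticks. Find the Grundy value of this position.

1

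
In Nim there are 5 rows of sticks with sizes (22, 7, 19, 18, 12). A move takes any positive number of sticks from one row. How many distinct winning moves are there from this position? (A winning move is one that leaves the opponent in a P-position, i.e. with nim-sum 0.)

3

Bitwise XOR of the heap sizes:
  10110  (22)
  00111  (7)
  10011  (19)
  10010  (18)
  01100  (12)
  -----
  11100  (28)
The overall nim-sum is X = 28. A row of size p has a winning move iff p XOR X < p (reduce it to p XOR X).
  22: 22 XOR 28 = 10 < 22 — winning move (to 10).
  7: 7 XOR 28 = 27 ≥ 7 — no move.
  19: 19 XOR 28 = 15 < 19 — winning move (to 15).
  18: 18 XOR 28 = 14 < 18 — winning move (to 14).
  12: 12 XOR 28 = 16 ≥ 12 — no move.
That gives 3 winning moves.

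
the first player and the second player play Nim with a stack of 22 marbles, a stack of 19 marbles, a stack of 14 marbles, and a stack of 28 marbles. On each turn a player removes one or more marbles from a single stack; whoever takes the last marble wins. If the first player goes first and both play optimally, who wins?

the first player wins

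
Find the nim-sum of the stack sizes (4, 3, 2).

Nim-sum: 4 XOR 3 XOR 2 = 5.

5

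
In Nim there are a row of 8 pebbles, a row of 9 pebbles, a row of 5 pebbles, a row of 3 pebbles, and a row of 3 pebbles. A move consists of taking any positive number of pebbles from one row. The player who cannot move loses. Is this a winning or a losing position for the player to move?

Compute the nim-sum pairwise:
8 XOR 9 = 1
1 XOR 5 = 4
4 XOR 3 = 7
7 XOR 3 = 4
The nim-sum is 4 ≠ 0, so this is an N-position: the player to move can win.

Winning position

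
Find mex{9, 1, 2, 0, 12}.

3

The values 0, 1, 2 are all present; 3 is the first non-negative integer missing from the set.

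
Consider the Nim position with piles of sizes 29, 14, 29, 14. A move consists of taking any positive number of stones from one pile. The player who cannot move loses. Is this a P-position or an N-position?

Write each in binary and XOR column by column:
  11101  (29)
  01110  (14)
  11101  (29)
  01110  (14)
  -----
  00000  (0)
The nim-sum is 0, so this is a P-position: the player to move is in a losing position under optimal play.

P-position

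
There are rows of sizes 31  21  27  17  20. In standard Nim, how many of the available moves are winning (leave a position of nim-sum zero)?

5

Compute the nim-sum pairwise:
31 ⊕ 21 = 10
10 ⊕ 27 = 17
17 ⊕ 17 = 0
0 ⊕ 20 = 20
The overall nim-sum is X = 20. A row of size p has a winning move iff p XOR X < p (reduce it to p XOR X).
  31: 31 XOR 20 = 11 < 31 — winning move (to 11).
  21: 21 XOR 20 = 1 < 21 — winning move (to 1).
  27: 27 XOR 20 = 15 < 27 — winning move (to 15).
  17: 17 XOR 20 = 5 < 17 — winning move (to 5).
  20: 20 XOR 20 = 0 < 20 — winning move (to 0).
That gives 5 winning moves.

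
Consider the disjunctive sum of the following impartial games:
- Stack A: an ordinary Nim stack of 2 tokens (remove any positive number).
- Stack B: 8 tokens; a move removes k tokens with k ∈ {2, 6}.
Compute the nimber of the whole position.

2

Stack A is a plain Nim stack of size 2, so its Grundy value is 2.
Grundy values for stack B (subtraction set {2, 6}):
k:     0  1  2  3  4  5  6  7  8
g(k):  0  0  1  1  0  0  1  1  0
So g(8) = 0.
By the Sprague-Grundy theorem, the Grundy value of a sum of independent games is the XOR of the component values.
Combined value = 2 ⊕ 0 = 2.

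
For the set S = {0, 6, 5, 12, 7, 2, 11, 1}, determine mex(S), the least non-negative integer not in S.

The values 0, 1, 2 are all present; 3 is the first non-negative integer missing from the set.

3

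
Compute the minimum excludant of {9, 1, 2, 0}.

The values 0, 1, 2 are all present; 3 is the first non-negative integer missing from the set.

3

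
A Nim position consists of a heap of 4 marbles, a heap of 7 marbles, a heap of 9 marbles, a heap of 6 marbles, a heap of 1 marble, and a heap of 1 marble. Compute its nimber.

12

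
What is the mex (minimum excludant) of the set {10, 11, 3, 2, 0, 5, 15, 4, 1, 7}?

6

The values 0, 1, 2, 3, 4, 5 are all present; 6 is the first non-negative integer missing from the set.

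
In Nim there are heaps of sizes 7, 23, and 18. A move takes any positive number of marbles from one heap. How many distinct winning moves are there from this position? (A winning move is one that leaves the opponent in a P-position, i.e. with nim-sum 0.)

3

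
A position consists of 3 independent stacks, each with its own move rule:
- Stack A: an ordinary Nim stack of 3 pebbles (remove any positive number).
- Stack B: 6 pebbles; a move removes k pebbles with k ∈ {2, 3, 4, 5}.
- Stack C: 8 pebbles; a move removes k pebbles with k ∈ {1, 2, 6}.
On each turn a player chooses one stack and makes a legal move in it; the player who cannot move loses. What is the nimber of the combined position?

1

Stack A is a plain Nim stack of size 3, so its Grundy value is 3.
For stack B, compute g(0), g(1), … with moves {2, 3, 4, 5}:
k:     0  1  2  3  4  5  6
g(k):  0  0  1  1  2  2  3
So g(6) = 3.
For stack C, compute g(0), g(1), … with moves {1, 2, 6}:
k:     0  1  2  3  4  5  6  7  8
g(k):  0  1  2  0  1  2  3  0  1
So g(8) = 1.
By the Sprague-Grundy theorem, the Grundy value of a sum of independent games is the XOR of the component values.
Combined value = 3 ⊕ 3 ⊕ 1 = 1.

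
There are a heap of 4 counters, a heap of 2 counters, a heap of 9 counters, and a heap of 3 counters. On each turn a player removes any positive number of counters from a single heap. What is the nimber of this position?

12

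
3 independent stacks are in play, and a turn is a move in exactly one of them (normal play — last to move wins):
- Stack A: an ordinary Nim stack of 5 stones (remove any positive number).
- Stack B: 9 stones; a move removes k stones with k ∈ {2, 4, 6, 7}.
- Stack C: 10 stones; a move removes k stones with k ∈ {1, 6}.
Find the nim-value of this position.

Stack A is a plain Nim stack of size 5, so its Grundy value is 5.
Build the Grundy sequence for stack B with g(k) = mex{g(k−s) : s ∈ {2, 4, 6, 7}, s ≤ k}:
k:     0  1  2  3  4  5  6  7  8  9
g(k):  0  0  1  1  2  2  3  3  4  0
So g(9) = 0.
Grundy values for stack C (subtraction set {1, 6}):
k:     0  1  2  3  4  5  6  7  8  9 10
g(k):  0  1  0  1  0  1  2  0  1  0  1
So g(10) = 1.
The value of a disjunctive sum is the nim-sum of the parts.
Combined value = 5 XOR 0 XOR 1 = 4.

4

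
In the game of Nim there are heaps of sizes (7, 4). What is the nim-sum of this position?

3

Write each in binary and XOR column by column:
  111  (7)
  100  (4)
  ---
  011  (3)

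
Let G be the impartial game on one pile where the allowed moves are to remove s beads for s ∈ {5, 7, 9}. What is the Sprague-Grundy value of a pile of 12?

Grundy values for subtraction set {5, 7, 9}:
k:     0  1  2  3  4  5  6  7  8  9 10 11 12
g(k):  0  0  0  0  0  1  1  1  1  1  2  2  2
So g(12) = 2.

2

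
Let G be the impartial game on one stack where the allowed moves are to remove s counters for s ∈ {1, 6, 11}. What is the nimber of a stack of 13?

Build the Grundy sequence with g(k) = mex{g(k−s) : s ∈ {1, 6, 11}, s ≤ k}:
g(0) = mex{} = 0
g(1) = mex{0} = 1
g(2) = mex{1} = 0
g(3) = mex{0} = 1
g(4) = mex{1} = 0
g(5) = mex{0} = 1
g(6) = mex{0,1} = 2
g(7) = mex{1,2} = 0
g(8) = mex{0} = 1
g(9) = mex{1} = 0
g(10) = mex{0} = 1
g(11) = mex{0,1} = 2
g(12) = mex{1,2} = 0
g(13) = mex{0} = 1
So g(13) = 1.

1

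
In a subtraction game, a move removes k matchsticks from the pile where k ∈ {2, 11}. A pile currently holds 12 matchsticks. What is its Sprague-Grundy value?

Grundy values for subtraction set {2, 11}:
g(0) = mex{} = 0
g(1) = mex{} = 0
g(2) = mex{0} = 1
g(3) = mex{0} = 1
g(4) = mex{1} = 0
g(5) = mex{1} = 0
g(6) = mex{0} = 1
g(7) = mex{0} = 1
g(8) = mex{1} = 0
g(9) = mex{1} = 0
g(10) = mex{0} = 1
g(11) = mex{0} = 1
g(12) = mex{0,1} = 2
So g(12) = 2.

2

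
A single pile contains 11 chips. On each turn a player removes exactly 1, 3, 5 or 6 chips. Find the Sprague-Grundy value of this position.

0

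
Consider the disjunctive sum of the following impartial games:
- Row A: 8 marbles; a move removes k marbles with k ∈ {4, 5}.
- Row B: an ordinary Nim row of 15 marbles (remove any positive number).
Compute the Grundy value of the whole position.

13

For row A, compute g(0), g(1), … with moves {4, 5}:
g(0) = mex{} = 0
g(1) = mex{} = 0
g(2) = mex{} = 0
g(3) = mex{} = 0
g(4) = mex{0} = 1
g(5) = mex{0} = 1
g(6) = mex{0} = 1
g(7) = mex{0} = 1
g(8) = mex{0,1} = 2
So g(8) = 2.
Row B is a plain Nim row of size 15, so its Grundy value is 15.
The value of a disjunctive sum is the nim-sum of the parts.
Combined value = 2 XOR 15 = 13.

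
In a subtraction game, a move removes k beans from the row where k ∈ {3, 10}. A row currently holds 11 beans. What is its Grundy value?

1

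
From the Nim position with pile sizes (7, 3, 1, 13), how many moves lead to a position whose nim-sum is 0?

1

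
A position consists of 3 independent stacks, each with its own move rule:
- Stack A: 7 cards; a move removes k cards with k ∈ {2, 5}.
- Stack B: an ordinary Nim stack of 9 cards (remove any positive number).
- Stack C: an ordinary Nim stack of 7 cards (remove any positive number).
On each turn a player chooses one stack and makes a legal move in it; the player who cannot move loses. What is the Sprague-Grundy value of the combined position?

14

Grundy values for stack A (subtraction set {2, 5}):
g(0) = mex{} = 0
g(1) = mex{} = 0
g(2) = mex{0} = 1
g(3) = mex{0} = 1
g(4) = mex{1} = 0
g(5) = mex{0,1} = 2
g(6) = mex{0} = 1
g(7) = mex{1,2} = 0
So g(7) = 0.
Stack B is a plain Nim stack of size 9, so its Grundy value is 9.
Stack C is a plain Nim stack of size 7, so its Grundy value is 7.
The value of a disjunctive sum is the nim-sum of the parts.
Combined value = 0 ⊕ 9 ⊕ 7 = 14.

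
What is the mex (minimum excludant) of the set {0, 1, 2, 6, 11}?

3

The values 0, 1, 2 are all present; 3 is the first non-negative integer missing from the set.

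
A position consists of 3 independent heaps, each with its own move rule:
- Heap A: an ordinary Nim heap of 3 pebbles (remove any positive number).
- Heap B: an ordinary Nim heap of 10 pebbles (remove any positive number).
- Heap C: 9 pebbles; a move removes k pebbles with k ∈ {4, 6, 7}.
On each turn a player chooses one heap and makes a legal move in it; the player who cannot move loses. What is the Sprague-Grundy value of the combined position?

Heap A is a plain Nim heap of size 3, so its Grundy value is 3.
Heap B is a plain Nim heap of size 10, so its Grundy value is 10.
For heap C, compute g(0), g(1), … with moves {4, 6, 7}:
k:     0  1  2  3  4  5  6  7  8  9
g(k):  0  0  0  0  1  1  1  1  2  2
So g(9) = 2.
By the Sprague-Grundy theorem, the Grundy value of a sum of independent games is the XOR of the component values.
Combined value = 3 XOR 10 XOR 2 = 11.

11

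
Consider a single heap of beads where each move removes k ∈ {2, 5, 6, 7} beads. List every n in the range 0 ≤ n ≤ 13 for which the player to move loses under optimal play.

0, 1, 4, 12, 13

Build the Grundy sequence with g(k) = mex{g(k−s) : s ∈ {2, 5, 6, 7}, s ≤ k}:
k:     0  1  2  3  4  5  6  7  8  9 10 11 12 13
g(k):  0  0  1  1  0  2  1  3  2  2  3  3  0  0
The P-positions (g = 0) in 0..13 are 0, 1, 4, 12, 13.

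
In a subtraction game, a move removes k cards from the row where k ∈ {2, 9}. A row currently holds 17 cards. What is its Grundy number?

1

Grundy values for subtraction set {2, 9}:
k:     0  1  2  3  4  5  6  7  8  9 10 11 12 13 14 15 16 17
g(k):  0  0  1  1  0  0  1  1  0  2  1  0  0  1  1  0  0  1
So g(17) = 1.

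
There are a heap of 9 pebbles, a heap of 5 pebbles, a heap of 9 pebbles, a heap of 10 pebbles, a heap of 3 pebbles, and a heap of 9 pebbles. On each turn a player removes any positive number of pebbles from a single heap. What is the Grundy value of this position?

5

Nim-sum: 9 ⊕ 5 ⊕ 9 ⊕ 10 ⊕ 3 ⊕ 9 = 5.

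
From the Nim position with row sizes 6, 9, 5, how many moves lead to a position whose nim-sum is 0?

1

Compute the nim-sum pairwise:
6 XOR 9 = 15
15 XOR 5 = 10
The overall nim-sum is X = 10. A row of size p has a winning move iff p XOR X < p (reduce it to p XOR X).
  6: 6 XOR 10 = 12 ≥ 6 — no move.
  9: 9 XOR 10 = 3 < 9 — winning move (to 3).
  5: 5 XOR 10 = 15 ≥ 5 — no move.
That gives 1 winning move.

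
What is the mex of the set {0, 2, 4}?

1

0 is in the set but 1 is not, so the mex is 1.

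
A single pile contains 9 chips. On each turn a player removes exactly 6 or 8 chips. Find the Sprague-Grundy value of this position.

1

Grundy values for subtraction set {6, 8}:
g(0) = mex{} = 0
g(1) = mex{} = 0
g(2) = mex{} = 0
g(3) = mex{} = 0
g(4) = mex{} = 0
g(5) = mex{} = 0
g(6) = mex{0} = 1
g(7) = mex{0} = 1
g(8) = mex{0} = 1
g(9) = mex{0} = 1
So g(9) = 1.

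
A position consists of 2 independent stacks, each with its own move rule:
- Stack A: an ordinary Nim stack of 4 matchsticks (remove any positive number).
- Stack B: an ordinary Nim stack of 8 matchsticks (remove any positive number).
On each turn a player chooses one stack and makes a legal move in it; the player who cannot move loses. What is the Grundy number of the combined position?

12

Stack A is a plain Nim stack of size 4, so its Grundy value is 4.
Stack B is a plain Nim stack of size 8, so its Grundy value is 8.
By the Sprague-Grundy theorem, the Grundy value of a sum of independent games is the XOR of the component values.
Combined value = 4 ⊕ 8 = 12.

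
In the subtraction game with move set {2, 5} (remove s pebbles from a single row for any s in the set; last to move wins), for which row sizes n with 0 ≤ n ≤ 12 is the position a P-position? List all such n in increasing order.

0, 1, 4, 7, 8, 11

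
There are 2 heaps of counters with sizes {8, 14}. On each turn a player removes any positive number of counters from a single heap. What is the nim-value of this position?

Nim-sum: 8 ⊕ 14 = 6.

6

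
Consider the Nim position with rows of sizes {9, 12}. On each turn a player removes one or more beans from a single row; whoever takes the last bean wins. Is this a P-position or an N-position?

N-position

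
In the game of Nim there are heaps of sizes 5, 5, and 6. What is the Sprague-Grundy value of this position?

6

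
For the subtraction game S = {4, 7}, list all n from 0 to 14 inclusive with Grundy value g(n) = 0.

Compute g(0), g(1), … for moves {4, 7}:
k:     0  1  2  3  4  5  6  7  8  9 10 11 12 13 14
g(k):  0  0  0  0  1  1  1  1  2  2  2  0  0  0  0
The P-positions (g = 0) in 0..14 are 0, 1, 2, 3, 11, 12, 13, 14.

0, 1, 2, 3, 11, 12, 13, 14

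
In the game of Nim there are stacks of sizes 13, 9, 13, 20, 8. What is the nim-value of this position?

21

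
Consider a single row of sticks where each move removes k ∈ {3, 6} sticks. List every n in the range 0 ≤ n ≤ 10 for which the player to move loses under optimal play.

0, 1, 2, 9, 10

Build the Grundy sequence with g(k) = mex{g(k−s) : s ∈ {3, 6}, s ≤ k}:
g(0) = mex{} = 0
g(1) = mex{} = 0
g(2) = mex{} = 0
g(3) = mex{0} = 1
g(4) = mex{0} = 1
g(5) = mex{0} = 1
g(6) = mex{0,1} = 2
g(7) = mex{0,1} = 2
g(8) = mex{0,1} = 2
g(9) = mex{1,2} = 0
g(10) = mex{1,2} = 0
The P-positions (g = 0) in 0..10 are 0, 1, 2, 9, 10.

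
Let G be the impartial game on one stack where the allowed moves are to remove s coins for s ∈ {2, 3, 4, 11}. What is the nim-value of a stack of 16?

1

Compute g(0), g(1), … for moves {2, 3, 4, 11}:
k:     0  1  2  3  4  5  6  7  8  9 10 11 12 13 14 15 16
g(k):  0  0  1  1  2  2  0  0  1  1  2  2  3  0  0  1  1
So g(16) = 1.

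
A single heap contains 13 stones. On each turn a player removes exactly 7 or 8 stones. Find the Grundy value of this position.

1

Compute g(0), g(1), … for moves {7, 8}:
k:     0  1  2  3  4  5  6  7  8  9 10 11 12 13
g(k):  0  0  0  0  0  0  0  1  1  1  1  1  1  1
So g(13) = 1.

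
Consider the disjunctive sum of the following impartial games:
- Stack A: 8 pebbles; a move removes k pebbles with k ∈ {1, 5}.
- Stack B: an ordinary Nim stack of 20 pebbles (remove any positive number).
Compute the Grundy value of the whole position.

Build the Grundy sequence for stack A with g(k) = mex{g(k−s) : s ∈ {1, 5}, s ≤ k}:
g(0) = mex{} = 0
g(1) = mex{0} = 1
g(2) = mex{1} = 0
g(3) = mex{0} = 1
g(4) = mex{1} = 0
g(5) = mex{0} = 1
g(6) = mex{1} = 0
g(7) = mex{0} = 1
g(8) = mex{1} = 0
So g(8) = 0.
Stack B is a plain Nim stack of size 20, so its Grundy value is 20.
By the Sprague-Grundy theorem, the Grundy value of a sum of independent games is the XOR of the component values.
Combined value = 0 XOR 20 = 20.

20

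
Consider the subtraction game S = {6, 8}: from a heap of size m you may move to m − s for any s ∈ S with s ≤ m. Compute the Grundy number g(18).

Build the Grundy sequence with g(k) = mex{g(k−s) : s ∈ {6, 8}, s ≤ k}:
k:     0  1  2  3  4  5  6  7  8  9 10 11 12 13 14 15 16 17 18
g(k):  0  0  0  0  0  0  1  1  1  1  1  1  2  2  0  0  0  0  0
So g(18) = 0.

0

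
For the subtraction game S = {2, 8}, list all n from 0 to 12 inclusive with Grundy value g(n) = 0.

Compute g(0), g(1), … for moves {2, 8}:
g(0) = mex{} = 0
g(1) = mex{} = 0
g(2) = mex{0} = 1
g(3) = mex{0} = 1
g(4) = mex{1} = 0
g(5) = mex{1} = 0
g(6) = mex{0} = 1
g(7) = mex{0} = 1
g(8) = mex{0,1} = 2
g(9) = mex{0,1} = 2
g(10) = mex{1,2} = 0
g(11) = mex{1,2} = 0
g(12) = mex{0} = 1
The P-positions (g = 0) in 0..12 are 0, 1, 4, 5, 10, 11.

0, 1, 4, 5, 10, 11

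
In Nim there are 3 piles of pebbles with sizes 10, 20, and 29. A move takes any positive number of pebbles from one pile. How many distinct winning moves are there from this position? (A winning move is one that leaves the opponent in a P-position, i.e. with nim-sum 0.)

1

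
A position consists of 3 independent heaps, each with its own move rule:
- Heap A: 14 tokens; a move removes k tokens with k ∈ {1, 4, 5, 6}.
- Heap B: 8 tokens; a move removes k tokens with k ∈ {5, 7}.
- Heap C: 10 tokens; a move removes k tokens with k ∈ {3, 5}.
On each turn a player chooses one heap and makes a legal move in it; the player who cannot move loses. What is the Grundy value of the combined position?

Build the Grundy sequence for heap A with g(k) = mex{g(k−s) : s ∈ {1, 4, 5, 6}, s ≤ k}:
g(0) = mex{} = 0
g(1) = mex{0} = 1
g(2) = mex{1} = 0
g(3) = mex{0} = 1
g(4) = mex{0,1} = 2
g(5) = mex{0,1,2} = 3
g(6) = mex{0,1,3} = 2
g(7) = mex{0,1,2} = 3
g(8) = mex{0,1,2,3} = 4
g(9) = mex{1,2,3,4} = 0
g(10) = mex{0,2,3} = 1
g(11) = mex{1,2,3} = 0
g(12) = mex{0,2,3,4} = 1
g(13) = mex{0,1,3,4} = 2
g(14) = mex{0,1,2,4} = 3
So g(14) = 3.
For heap B, compute g(0), g(1), … with moves {5, 7}:
g(0) = mex{} = 0
g(1) = mex{} = 0
g(2) = mex{} = 0
g(3) = mex{} = 0
g(4) = mex{} = 0
g(5) = mex{0} = 1
g(6) = mex{0} = 1
g(7) = mex{0} = 1
g(8) = mex{0} = 1
So g(8) = 1.
Build the Grundy sequence for heap C with g(k) = mex{g(k−s) : s ∈ {3, 5}, s ≤ k}:
k:     0  1  2  3  4  5  6  7  8  9 10
g(k):  0  0  0  1  1  1  2  2  0  0  0
So g(10) = 0.
The value of a disjunctive sum is the nim-sum of the parts.
Combined value = 3 ⊕ 1 ⊕ 0 = 2.

2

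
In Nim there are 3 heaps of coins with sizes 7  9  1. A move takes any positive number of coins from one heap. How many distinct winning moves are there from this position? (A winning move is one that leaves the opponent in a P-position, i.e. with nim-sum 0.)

1

Compute the nim-sum pairwise:
7 XOR 9 = 14
14 XOR 1 = 15
The overall nim-sum is X = 15. A heap of size p has a winning move iff p XOR X < p (reduce it to p XOR X).
  7: 7 XOR 15 = 8 ≥ 7 — no move.
  9: 9 XOR 15 = 6 < 9 — winning move (to 6).
  1: 1 XOR 15 = 14 ≥ 1 — no move.
That gives 1 winning move.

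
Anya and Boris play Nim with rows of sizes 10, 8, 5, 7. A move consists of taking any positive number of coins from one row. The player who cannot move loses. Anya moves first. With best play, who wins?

Nim-sum: 10 XOR 8 XOR 5 XOR 7 = 0.
The nim-sum is 0, so this is a P-position: the player to move is in a losing position under optimal play; Anya is about to move from it and so loses — Boris wins.

Boris wins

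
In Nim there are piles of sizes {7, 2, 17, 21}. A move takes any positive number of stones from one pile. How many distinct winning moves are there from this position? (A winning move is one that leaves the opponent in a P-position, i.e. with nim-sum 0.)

3

Bitwise XOR of the heap sizes:
  00111  (7)
  00010  (2)
  10001  (17)
  10101  (21)
  -----
  00001  (1)
The overall nim-sum is X = 1. A pile of size p has a winning move iff p XOR X < p (reduce it to p XOR X).
  7: 7 XOR 1 = 6 < 7 — winning move (to 6).
  2: 2 XOR 1 = 3 ≥ 2 — no move.
  17: 17 XOR 1 = 16 < 17 — winning move (to 16).
  21: 21 XOR 1 = 20 < 21 — winning move (to 20).
That gives 3 winning moves.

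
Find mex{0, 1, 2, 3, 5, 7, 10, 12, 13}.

4

The values 0, 1, 2, 3 are all present; 4 is the first non-negative integer missing from the set.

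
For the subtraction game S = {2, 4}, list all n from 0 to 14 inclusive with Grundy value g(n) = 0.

Build the Grundy sequence with g(k) = mex{g(k−s) : s ∈ {2, 4}, s ≤ k}:
k:     0  1  2  3  4  5  6  7  8  9 10 11 12 13 14
g(k):  0  0  1  1  2  2  0  0  1  1  2  2  0  0  1
The P-positions (g = 0) in 0..14 are 0, 1, 6, 7, 12, 13.

0, 1, 6, 7, 12, 13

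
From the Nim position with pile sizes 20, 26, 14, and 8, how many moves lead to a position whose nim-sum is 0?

3

Compute the nim-sum pairwise:
20 XOR 26 = 14
14 XOR 14 = 0
0 XOR 8 = 8
The overall nim-sum is X = 8. A pile of size p has a winning move iff p XOR X < p (reduce it to p XOR X).
  20: 20 XOR 8 = 28 ≥ 20 — no move.
  26: 26 XOR 8 = 18 < 26 — winning move (to 18).
  14: 14 XOR 8 = 6 < 14 — winning move (to 6).
  8: 8 XOR 8 = 0 < 8 — winning move (to 0).
That gives 3 winning moves.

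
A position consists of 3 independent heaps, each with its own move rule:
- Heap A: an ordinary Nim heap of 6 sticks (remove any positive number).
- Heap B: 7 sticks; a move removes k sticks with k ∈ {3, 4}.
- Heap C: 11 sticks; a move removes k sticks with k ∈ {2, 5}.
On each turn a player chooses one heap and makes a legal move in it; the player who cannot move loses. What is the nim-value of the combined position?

6

Heap A is a plain Nim heap of size 6, so its Grundy value is 6.
Build the Grundy sequence for heap B with g(k) = mex{g(k−s) : s ∈ {3, 4}, s ≤ k}:
k:     0  1  2  3  4  5  6  7
g(k):  0  0  0  1  1  1  2  0
So g(7) = 0.
Grundy values for heap C (subtraction set {2, 5}):
k:     0  1  2  3  4  5  6  7  8  9 10 11
g(k):  0  0  1  1  0  2  1  0  0  1  1  0
So g(11) = 0.
The value of a disjunctive sum is the nim-sum of the parts.
Combined value = 6 ⊕ 0 ⊕ 0 = 6.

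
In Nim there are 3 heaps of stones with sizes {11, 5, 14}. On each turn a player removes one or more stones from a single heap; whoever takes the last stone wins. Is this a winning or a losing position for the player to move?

Compute the nim-sum pairwise:
11 XOR 5 = 14
14 XOR 14 = 0
The nim-sum is 0, so this is a P-position: the player to move is in a losing position under optimal play.

Losing position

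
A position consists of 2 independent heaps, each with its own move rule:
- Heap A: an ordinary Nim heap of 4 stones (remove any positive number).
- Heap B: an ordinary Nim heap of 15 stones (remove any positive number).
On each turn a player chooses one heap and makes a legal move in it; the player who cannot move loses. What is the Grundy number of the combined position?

Heap A is a plain Nim heap of size 4, so its Grundy value is 4.
Heap B is a plain Nim heap of size 15, so its Grundy value is 15.
By the Sprague-Grundy theorem, the Grundy value of a sum of independent games is the XOR of the component values.
Combined value = 4 XOR 15 = 11.

11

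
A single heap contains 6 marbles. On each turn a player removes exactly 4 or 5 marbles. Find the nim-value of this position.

Compute g(0), g(1), … for moves {4, 5}:
g(0) = mex{} = 0
g(1) = mex{} = 0
g(2) = mex{} = 0
g(3) = mex{} = 0
g(4) = mex{0} = 1
g(5) = mex{0} = 1
g(6) = mex{0} = 1
So g(6) = 1.

1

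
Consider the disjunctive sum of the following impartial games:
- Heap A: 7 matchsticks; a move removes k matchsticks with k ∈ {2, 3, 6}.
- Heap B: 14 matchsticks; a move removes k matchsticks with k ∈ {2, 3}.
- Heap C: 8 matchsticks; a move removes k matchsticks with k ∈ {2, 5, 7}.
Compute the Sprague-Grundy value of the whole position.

1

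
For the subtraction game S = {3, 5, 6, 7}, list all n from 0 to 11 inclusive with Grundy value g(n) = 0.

Build the Grundy sequence with g(k) = mex{g(k−s) : s ∈ {3, 5, 6, 7}, s ≤ k}:
k:     0  1  2  3  4  5  6  7  8  9 10 11
g(k):  0  0  0  1  1  1  2  2  2  3  0  0
The P-positions (g = 0) in 0..11 are 0, 1, 2, 10, 11.

0, 1, 2, 10, 11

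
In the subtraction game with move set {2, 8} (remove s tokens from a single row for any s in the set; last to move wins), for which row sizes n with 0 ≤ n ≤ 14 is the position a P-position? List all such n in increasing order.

Build the Grundy sequence with g(k) = mex{g(k−s) : s ∈ {2, 8}, s ≤ k}:
g(0) = mex{} = 0
g(1) = mex{} = 0
g(2) = mex{0} = 1
g(3) = mex{0} = 1
g(4) = mex{1} = 0
g(5) = mex{1} = 0
g(6) = mex{0} = 1
g(7) = mex{0} = 1
g(8) = mex{0,1} = 2
g(9) = mex{0,1} = 2
g(10) = mex{1,2} = 0
g(11) = mex{1,2} = 0
g(12) = mex{0} = 1
g(13) = mex{0} = 1
g(14) = mex{1} = 0
The P-positions (g = 0) in 0..14 are 0, 1, 4, 5, 10, 11, 14.

0, 1, 4, 5, 10, 11, 14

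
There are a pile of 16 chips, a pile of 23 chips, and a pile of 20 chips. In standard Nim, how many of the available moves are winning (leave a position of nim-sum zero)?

In binary:
  10000  (16)
  10111  (23)
  10100  (20)
  -----
  10011  (19)
The overall nim-sum is X = 19. A pile of size p has a winning move iff p XOR X < p (reduce it to p XOR X).
  16: 16 XOR 19 = 3 < 16 — winning move (to 3).
  23: 23 XOR 19 = 4 < 23 — winning move (to 4).
  20: 20 XOR 19 = 7 < 20 — winning move (to 7).
That gives 3 winning moves.

3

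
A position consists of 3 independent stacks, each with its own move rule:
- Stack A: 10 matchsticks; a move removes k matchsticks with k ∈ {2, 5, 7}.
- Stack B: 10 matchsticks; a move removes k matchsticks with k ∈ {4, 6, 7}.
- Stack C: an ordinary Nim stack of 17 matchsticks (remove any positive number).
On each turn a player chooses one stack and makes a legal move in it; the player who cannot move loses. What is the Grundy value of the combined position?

For stack A, compute g(0), g(1), … with moves {2, 5, 7}:
g(0) = mex{} = 0
g(1) = mex{} = 0
g(2) = mex{0} = 1
g(3) = mex{0} = 1
g(4) = mex{1} = 0
g(5) = mex{0,1} = 2
g(6) = mex{0} = 1
g(7) = mex{0,1,2} = 3
g(8) = mex{0,1} = 2
g(9) = mex{0,1,3} = 2
g(10) = mex{1,2} = 0
So g(10) = 0.
For stack B, compute g(0), g(1), … with moves {4, 6, 7}:
g(0) = mex{} = 0
g(1) = mex{} = 0
g(2) = mex{} = 0
g(3) = mex{} = 0
g(4) = mex{0} = 1
g(5) = mex{0} = 1
g(6) = mex{0} = 1
g(7) = mex{0} = 1
g(8) = mex{0,1} = 2
g(9) = mex{0,1} = 2
g(10) = mex{0,1} = 2
So g(10) = 2.
Stack C is a plain Nim stack of size 17, so its Grundy value is 17.
By the Sprague-Grundy theorem, the Grundy value of a sum of independent games is the XOR of the component values.
Combined value = 0 ⊕ 2 ⊕ 17 = 19.

19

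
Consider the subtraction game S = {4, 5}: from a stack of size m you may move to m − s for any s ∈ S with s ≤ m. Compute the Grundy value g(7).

1

Build the Grundy sequence with g(k) = mex{g(k−s) : s ∈ {4, 5}, s ≤ k}:
k:     0  1  2  3  4  5  6  7
g(k):  0  0  0  0  1  1  1  1
So g(7) = 1.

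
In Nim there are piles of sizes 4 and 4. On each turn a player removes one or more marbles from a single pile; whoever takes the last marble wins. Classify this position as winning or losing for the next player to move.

Bitwise XOR of the heap sizes:
  100  (4)
  100  (4)
  ---
  000  (0)
The nim-sum is 0, so this is a P-position: the player to move is in a losing position under optimal play.

Losing position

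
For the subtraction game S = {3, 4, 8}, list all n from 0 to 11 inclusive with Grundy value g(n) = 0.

Compute g(0), g(1), … for moves {3, 4, 8}:
g(0) = mex{} = 0
g(1) = mex{} = 0
g(2) = mex{} = 0
g(3) = mex{0} = 1
g(4) = mex{0} = 1
g(5) = mex{0} = 1
g(6) = mex{0,1} = 2
g(7) = mex{1} = 0
g(8) = mex{0,1} = 2
g(9) = mex{0,1,2} = 3
g(10) = mex{0,2} = 1
g(11) = mex{0,1,2} = 3
The P-positions (g = 0) in 0..11 are 0, 1, 2, 7.

0, 1, 2, 7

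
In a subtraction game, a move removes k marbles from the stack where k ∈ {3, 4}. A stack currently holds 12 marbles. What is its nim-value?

1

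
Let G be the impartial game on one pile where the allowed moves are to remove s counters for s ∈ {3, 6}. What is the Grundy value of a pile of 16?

2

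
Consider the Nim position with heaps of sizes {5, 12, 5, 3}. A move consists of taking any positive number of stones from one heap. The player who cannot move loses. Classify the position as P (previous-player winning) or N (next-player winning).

N-position

Nim-sum: 5 XOR 12 XOR 5 XOR 3 = 15.
The nim-sum is 15 ≠ 0, so this is an N-position: the player to move can win.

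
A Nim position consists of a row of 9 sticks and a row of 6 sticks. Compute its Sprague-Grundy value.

Compute the nim-sum pairwise:
9 ⊕ 6 = 15

15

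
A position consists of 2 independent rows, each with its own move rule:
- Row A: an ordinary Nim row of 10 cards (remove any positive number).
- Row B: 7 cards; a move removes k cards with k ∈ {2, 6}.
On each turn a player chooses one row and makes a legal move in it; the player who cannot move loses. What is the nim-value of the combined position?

11

Row A is a plain Nim row of size 10, so its Grundy value is 10.
Grundy values for row B (subtraction set {2, 6}):
k:     0  1  2  3  4  5  6  7
g(k):  0  0  1  1  0  0  1  1
So g(7) = 1.
The value of a disjunctive sum is the nim-sum of the parts.
Combined value = 10 XOR 1 = 11.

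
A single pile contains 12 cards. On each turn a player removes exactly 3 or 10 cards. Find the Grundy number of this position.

2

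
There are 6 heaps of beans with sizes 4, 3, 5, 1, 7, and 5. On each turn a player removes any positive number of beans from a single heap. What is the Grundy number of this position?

Compute the nim-sum pairwise:
4 XOR 3 = 7
7 XOR 5 = 2
2 XOR 1 = 3
3 XOR 7 = 4
4 XOR 5 = 1

1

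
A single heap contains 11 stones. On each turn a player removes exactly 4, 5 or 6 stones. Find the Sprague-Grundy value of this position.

Build the Grundy sequence with g(k) = mex{g(k−s) : s ∈ {4, 5, 6}, s ≤ k}:
g(0) = mex{} = 0
g(1) = mex{} = 0
g(2) = mex{} = 0
g(3) = mex{} = 0
g(4) = mex{0} = 1
g(5) = mex{0} = 1
g(6) = mex{0} = 1
g(7) = mex{0} = 1
g(8) = mex{0,1} = 2
g(9) = mex{0,1} = 2
g(10) = mex{1} = 0
g(11) = mex{1} = 0
So g(11) = 0.

0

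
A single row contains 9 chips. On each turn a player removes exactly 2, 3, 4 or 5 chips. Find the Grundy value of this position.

Build the Grundy sequence with g(k) = mex{g(k−s) : s ∈ {2, 3, 4, 5}, s ≤ k}:
g(0) = mex{} = 0
g(1) = mex{} = 0
g(2) = mex{0} = 1
g(3) = mex{0} = 1
g(4) = mex{0,1} = 2
g(5) = mex{0,1} = 2
g(6) = mex{0,1,2} = 3
g(7) = mex{1,2} = 0
g(8) = mex{1,2,3} = 0
g(9) = mex{0,2,3} = 1
So g(9) = 1.

1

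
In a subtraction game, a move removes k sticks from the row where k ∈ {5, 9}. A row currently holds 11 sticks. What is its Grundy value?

Compute g(0), g(1), … for moves {5, 9}:
g(0) = mex{} = 0
g(1) = mex{} = 0
g(2) = mex{} = 0
g(3) = mex{} = 0
g(4) = mex{} = 0
g(5) = mex{0} = 1
g(6) = mex{0} = 1
g(7) = mex{0} = 1
g(8) = mex{0} = 1
g(9) = mex{0} = 1
g(10) = mex{0,1} = 2
g(11) = mex{0,1} = 2
So g(11) = 2.

2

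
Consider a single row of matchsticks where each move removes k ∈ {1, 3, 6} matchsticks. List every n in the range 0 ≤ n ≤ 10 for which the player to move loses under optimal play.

0, 2, 4, 9

Grundy values for subtraction set {1, 3, 6}:
k:     0  1  2  3  4  5  6  7  8  9 10
g(k):  0  1  0  1  0  1  2  3  2  0  1
The P-positions (g = 0) in 0..10 are 0, 2, 4, 9.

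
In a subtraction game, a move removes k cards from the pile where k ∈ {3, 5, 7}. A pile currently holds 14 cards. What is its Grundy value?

1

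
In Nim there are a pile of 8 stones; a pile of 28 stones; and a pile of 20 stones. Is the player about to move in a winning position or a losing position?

Losing position

Compute the nim-sum pairwise:
8 ⊕ 28 = 20
20 ⊕ 20 = 0
The nim-sum is 0, so this is a P-position: the player to move is in a losing position under optimal play.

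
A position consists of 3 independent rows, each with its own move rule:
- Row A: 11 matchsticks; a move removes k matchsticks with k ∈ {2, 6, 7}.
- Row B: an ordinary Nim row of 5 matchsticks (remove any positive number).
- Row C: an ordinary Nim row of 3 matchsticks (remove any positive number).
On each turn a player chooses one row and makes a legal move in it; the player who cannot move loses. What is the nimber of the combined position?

Grundy values for row A (subtraction set {2, 6, 7}):
k:     0  1  2  3  4  5  6  7  8  9 10 11
g(k):  0  0  1  1  0  0  1  1  2  0  3  1
So g(11) = 1.
Row B is a plain Nim row of size 5, so its Grundy value is 5.
Row C is a plain Nim row of size 3, so its Grundy value is 3.
The value of a disjunctive sum is the nim-sum of the parts.
Combined value = 1 ⊕ 5 ⊕ 3 = 7.

7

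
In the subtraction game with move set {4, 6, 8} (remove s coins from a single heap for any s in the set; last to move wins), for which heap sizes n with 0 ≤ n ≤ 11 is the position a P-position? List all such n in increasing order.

0, 1, 2, 3

Compute g(0), g(1), … for moves {4, 6, 8}:
k:     0  1  2  3  4  5  6  7  8  9 10 11
g(k):  0  0  0  0  1  1  1  1  2  2  2  2
The P-positions (g = 0) in 0..11 are 0, 1, 2, 3.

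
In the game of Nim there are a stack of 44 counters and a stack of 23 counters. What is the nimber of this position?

59

Compute the nim-sum pairwise:
44 XOR 23 = 59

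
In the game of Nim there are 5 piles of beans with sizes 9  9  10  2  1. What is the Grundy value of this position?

In binary:
  1001  (9)
  1001  (9)
  1010  (10)
  0010  (2)
  0001  (1)
  ----
  1001  (9)

9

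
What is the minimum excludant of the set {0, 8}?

1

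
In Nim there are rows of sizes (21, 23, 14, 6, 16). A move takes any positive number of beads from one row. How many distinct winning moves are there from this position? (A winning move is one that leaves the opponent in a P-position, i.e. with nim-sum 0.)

3

In binary:
  10101  (21)
  10111  (23)
  01110  (14)
  00110  (6)
  10000  (16)
  -----
  11010  (26)
The overall nim-sum is X = 26. A row of size p has a winning move iff p XOR X < p (reduce it to p XOR X).
  21: 21 XOR 26 = 15 < 21 — winning move (to 15).
  23: 23 XOR 26 = 13 < 23 — winning move (to 13).
  14: 14 XOR 26 = 20 ≥ 14 — no move.
  6: 6 XOR 26 = 28 ≥ 6 — no move.
  16: 16 XOR 26 = 10 < 16 — winning move (to 10).
That gives 3 winning moves.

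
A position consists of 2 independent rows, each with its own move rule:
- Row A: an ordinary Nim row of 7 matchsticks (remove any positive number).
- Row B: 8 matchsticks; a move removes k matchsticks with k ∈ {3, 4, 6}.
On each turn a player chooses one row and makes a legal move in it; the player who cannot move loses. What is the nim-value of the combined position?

Row A is a plain Nim row of size 7, so its Grundy value is 7.
Build the Grundy sequence for row B with g(k) = mex{g(k−s) : s ∈ {3, 4, 6}, s ≤ k}:
g(0) = mex{} = 0
g(1) = mex{} = 0
g(2) = mex{} = 0
g(3) = mex{0} = 1
g(4) = mex{0} = 1
g(5) = mex{0} = 1
g(6) = mex{0,1} = 2
g(7) = mex{0,1} = 2
g(8) = mex{0,1} = 2
So g(8) = 2.
The value of a disjunctive sum is the nim-sum of the parts.
Combined value = 7 ⊕ 2 = 5.

5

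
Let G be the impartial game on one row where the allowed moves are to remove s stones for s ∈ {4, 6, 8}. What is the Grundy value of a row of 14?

Grundy values for subtraction set {4, 6, 8}:
k:     0  1  2  3  4  5  6  7  8  9 10 11 12 13 14
g(k):  0  0  0  0  1  1  1  1  2  2  2  2  0  0  0
So g(14) = 0.

0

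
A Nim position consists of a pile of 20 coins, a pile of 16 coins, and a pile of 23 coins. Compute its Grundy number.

19

Nim-sum: 20 XOR 16 XOR 23 = 19.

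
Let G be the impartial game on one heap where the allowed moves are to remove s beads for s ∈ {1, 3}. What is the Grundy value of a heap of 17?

1

Build the Grundy sequence with g(k) = mex{g(k−s) : s ∈ {1, 3}, s ≤ k}:
k:     0  1  2  3  4  5  6  7  8  9 10 11 12 13 14 15 16 17
g(k):  0  1  0  1  0  1  0  1  0  1  0  1  0  1  0  1  0  1
So g(17) = 1.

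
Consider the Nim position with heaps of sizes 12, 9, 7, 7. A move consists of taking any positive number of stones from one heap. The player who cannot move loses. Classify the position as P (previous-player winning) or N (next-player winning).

Nim-sum: 12 ⊕ 9 ⊕ 7 ⊕ 7 = 5.
The nim-sum is 5 ≠ 0, so this is an N-position: the player to move can win.

N-position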